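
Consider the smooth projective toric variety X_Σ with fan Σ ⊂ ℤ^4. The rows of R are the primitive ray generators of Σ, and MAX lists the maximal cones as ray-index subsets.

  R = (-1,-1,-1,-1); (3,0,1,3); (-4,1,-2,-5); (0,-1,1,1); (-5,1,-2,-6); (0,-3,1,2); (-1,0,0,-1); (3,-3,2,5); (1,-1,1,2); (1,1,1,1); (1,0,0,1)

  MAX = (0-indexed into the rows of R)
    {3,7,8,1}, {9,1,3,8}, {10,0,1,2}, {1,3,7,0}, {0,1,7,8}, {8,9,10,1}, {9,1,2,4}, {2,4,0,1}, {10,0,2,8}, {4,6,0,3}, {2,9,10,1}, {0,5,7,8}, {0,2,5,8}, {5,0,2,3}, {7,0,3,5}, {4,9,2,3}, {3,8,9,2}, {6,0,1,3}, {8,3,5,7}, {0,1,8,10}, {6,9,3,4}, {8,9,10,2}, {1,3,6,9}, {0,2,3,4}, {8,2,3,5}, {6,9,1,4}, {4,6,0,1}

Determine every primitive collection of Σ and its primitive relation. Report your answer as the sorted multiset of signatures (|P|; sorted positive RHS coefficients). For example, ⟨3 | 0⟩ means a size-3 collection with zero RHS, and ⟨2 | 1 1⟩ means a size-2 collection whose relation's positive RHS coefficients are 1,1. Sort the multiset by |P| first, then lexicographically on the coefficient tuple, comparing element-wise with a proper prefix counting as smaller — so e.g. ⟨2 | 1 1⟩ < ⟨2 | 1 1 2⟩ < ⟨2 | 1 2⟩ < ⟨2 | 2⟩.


Minimal non-faces — 21 found among 11 rays, 27 max cones:

  • {0,9}:  v_{0} + v_{9} = 0  ⇒ sig = ⟨2 | 0⟩
  • {6,10}:  v_{6} + v_{10} = 0  ⇒ sig = ⟨2 | 0⟩
  • {1,5}:  v_{1} + v_{5} = v_{7}  ⇒ sig = ⟨2 | 1⟩
  • {2,6}:  v_{2} + v_{6} = v_{4}  ⇒ sig = ⟨2 | 1⟩
  • {3,10}:  v_{3} + v_{10} = v_{8}  ⇒ sig = ⟨2 | 1⟩
  • {4,10}:  v_{4} + v_{10} = v_{2}  ⇒ sig = ⟨2 | 1⟩
  • {6,8}:  v_{6} + v_{8} = v_{3}  ⇒ sig = ⟨2 | 1⟩
  • {2,7}:  v_{2} + v_{7} = v_{0} + v_{3}  ⇒ sig = ⟨2 | 1 1⟩
  • {4,8}:  v_{4} + v_{8} = v_{2} + v_{3}  ⇒ sig = ⟨2 | 1 1⟩
  • {5,9}:  v_{5} + v_{9} = v_{3} + v_{8}  ⇒ sig = ⟨2 | 1 1⟩
  • {4,7}:  v_{4} + v_{7} = v_{0} + v_{3} + v_{6}  ⇒ sig = ⟨2 | 1 1 1⟩
  • {7,9}:  v_{7} + v_{9} = v_{1} + v_{3} + v_{8}  ⇒ sig = ⟨2 | 1 1 1⟩
  • {4,5}:  v_{4} + v_{5} = v_{0} + v_{2} + 2·v_{3}  ⇒ sig = ⟨2 | 1 1 2⟩
  • {6,7}:  v_{6} + v_{7} = v_{0} + v_{1} + 2·v_{3}  ⇒ sig = ⟨2 | 1 1 2⟩
  • {7,10}:  v_{7} + v_{10} = v_{0} + v_{1} + 2·v_{8}  ⇒ sig = ⟨2 | 1 1 2⟩
  • {5,6}:  v_{5} + v_{6} = v_{0} + 2·v_{3}  ⇒ sig = ⟨2 | 1 2⟩
  • {5,10}:  v_{5} + v_{10} = v_{0} + 2·v_{8}  ⇒ sig = ⟨2 | 1 2⟩
  • {1,2,8}:  v_{1} + v_{2} + v_{8} = 0  ⇒ sig = ⟨3 | 0⟩
  • {0,3,8}:  v_{0} + v_{3} + v_{8} = v_{5}  ⇒ sig = ⟨3 | 1⟩
  • {1,2,3}:  v_{1} + v_{2} + v_{3} = v_{6}  ⇒ sig = ⟨3 | 1⟩
  • {1,3,4}:  v_{1} + v_{3} + v_{4} = 2·v_{6}  ⇒ sig = ⟨3 | 2⟩

Hence PRS(X_Σ) =
    |P|=2: 17 collections, coeffs (), (), (1), (1), (1), (1), (1), (1,1), (1,1), (1,1), (1,1,1), (1,1,1), (1,1,2), (1,1,2), (1,1,2), (1,2), (1,2)
    |P|=3: 4 collections, coeffs (), (1), (1), (2)


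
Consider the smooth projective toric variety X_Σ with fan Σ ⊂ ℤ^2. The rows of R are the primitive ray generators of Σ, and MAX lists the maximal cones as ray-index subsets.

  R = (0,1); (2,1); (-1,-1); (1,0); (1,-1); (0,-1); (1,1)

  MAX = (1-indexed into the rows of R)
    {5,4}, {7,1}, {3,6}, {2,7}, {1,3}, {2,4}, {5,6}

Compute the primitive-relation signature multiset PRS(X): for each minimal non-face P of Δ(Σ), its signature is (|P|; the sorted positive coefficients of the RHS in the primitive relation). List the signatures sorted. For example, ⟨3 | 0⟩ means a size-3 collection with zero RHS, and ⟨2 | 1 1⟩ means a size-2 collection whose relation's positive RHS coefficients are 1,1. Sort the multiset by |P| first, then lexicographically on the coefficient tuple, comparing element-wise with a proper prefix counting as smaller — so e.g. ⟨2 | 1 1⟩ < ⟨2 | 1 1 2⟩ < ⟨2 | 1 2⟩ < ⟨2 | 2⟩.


Σ has 14 primitive collections:

  P = {1,6}:  v_{1} + v_{6} = 0 — sig = ⟨2 | 0⟩
  P = {3,7}:  v_{3} + v_{7} = 0 — sig = ⟨2 | 0⟩
  P = {1,4}:  v_{1} + v_{4} = v_{7} — sig = ⟨2 | 1⟩
  P = {1,5}:  v_{1} + v_{5} = v_{4} — sig = ⟨2 | 1⟩
  P = {2,3}:  v_{2} + v_{3} = v_{4} — sig = ⟨2 | 1⟩
  P = {3,4}:  v_{3} + v_{4} = v_{6} — sig = ⟨2 | 1⟩
  P = {4,6}:  v_{4} + v_{6} = v_{5} — sig = ⟨2 | 1⟩
  P = {4,7}:  v_{4} + v_{7} = v_{2} — sig = ⟨2 | 1⟩
  P = {6,7}:  v_{6} + v_{7} = v_{4} — sig = ⟨2 | 1⟩
  P = {1,2}:  v_{1} + v_{2} = 2·v_{7} — sig = ⟨2 | 2⟩
  P = {2,6}:  v_{2} + v_{6} = 2·v_{4} — sig = ⟨2 | 2⟩
  P = {3,5}:  v_{3} + v_{5} = 2·v_{6} — sig = ⟨2 | 2⟩
  P = {5,7}:  v_{5} + v_{7} = 2·v_{4} — sig = ⟨2 | 2⟩
  P = {2,5}:  v_{2} + v_{5} = 3·v_{4} — sig = ⟨2 | 3⟩

Signatures (|P|; sorted positive RHS coefficients), sorted:
    ⟨2 | 0⟩
    ⟨2 | 0⟩
    ⟨2 | 1⟩
    ⟨2 | 1⟩
    ⟨2 | 1⟩
    ⟨2 | 1⟩
    ⟨2 | 1⟩
    ⟨2 | 1⟩
    ⟨2 | 1⟩
    ⟨2 | 2⟩
    ⟨2 | 2⟩
    ⟨2 | 2⟩
    ⟨2 | 2⟩
    ⟨2 | 3⟩


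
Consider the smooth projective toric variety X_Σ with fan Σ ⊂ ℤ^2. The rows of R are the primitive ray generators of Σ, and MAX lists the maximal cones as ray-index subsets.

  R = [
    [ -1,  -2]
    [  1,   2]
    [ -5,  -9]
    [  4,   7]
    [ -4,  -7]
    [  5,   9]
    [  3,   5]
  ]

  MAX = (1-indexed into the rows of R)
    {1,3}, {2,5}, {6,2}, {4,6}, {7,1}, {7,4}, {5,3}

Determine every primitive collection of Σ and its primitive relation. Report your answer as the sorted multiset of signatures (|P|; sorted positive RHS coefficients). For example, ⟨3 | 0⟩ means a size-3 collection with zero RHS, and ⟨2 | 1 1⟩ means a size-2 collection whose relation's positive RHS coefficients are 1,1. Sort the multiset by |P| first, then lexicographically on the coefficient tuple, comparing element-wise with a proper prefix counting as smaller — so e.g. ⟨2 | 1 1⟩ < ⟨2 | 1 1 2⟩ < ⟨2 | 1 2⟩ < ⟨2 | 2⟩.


Σ has 14 primitive collections:

  P={1,2}:  v_{1} + v_{2} = 0 ; sig = ⟨2 | 0⟩
  P={3,6}:  v_{3} + v_{6} = 0 ; sig = ⟨2 | 0⟩
  P={4,5}:  v_{4} + v_{5} = 0 ; sig = ⟨2 | 0⟩
  P={1,4}:  v_{1} + v_{4} = v_{7} ; sig = ⟨2 | 1⟩
  P={1,5}:  v_{1} + v_{5} = v_{3} ; sig = ⟨2 | 1⟩
  P={1,6}:  v_{1} + v_{6} = v_{4} ; sig = ⟨2 | 1⟩
  P={2,3}:  v_{2} + v_{3} = v_{5} ; sig = ⟨2 | 1⟩
  P={2,4}:  v_{2} + v_{4} = v_{6} ; sig = ⟨2 | 1⟩
  P={2,7}:  v_{2} + v_{7} = v_{4} ; sig = ⟨2 | 1⟩
  P={3,4}:  v_{3} + v_{4} = v_{1} ; sig = ⟨2 | 1⟩
  P={5,6}:  v_{5} + v_{6} = v_{2} ; sig = ⟨2 | 1⟩
  P={5,7}:  v_{5} + v_{7} = v_{1} ; sig = ⟨2 | 1⟩
  P={3,7}:  v_{3} + v_{7} = 2·v_{1} ; sig = ⟨2 | 2⟩
  P={6,7}:  v_{6} + v_{7} = 2·v_{4} ; sig = ⟨2 | 2⟩

Signatures (|P|; sorted positive RHS coefficients), sorted:
[⟨2 | 0⟩, ⟨2 | 0⟩, ⟨2 | 0⟩, ⟨2 | 1⟩, ⟨2 | 1⟩, ⟨2 | 1⟩, ⟨2 | 1⟩, ⟨2 | 1⟩, ⟨2 | 1⟩, ⟨2 | 1⟩, ⟨2 | 1⟩, ⟨2 | 1⟩, ⟨2 | 2⟩, ⟨2 | 2⟩]


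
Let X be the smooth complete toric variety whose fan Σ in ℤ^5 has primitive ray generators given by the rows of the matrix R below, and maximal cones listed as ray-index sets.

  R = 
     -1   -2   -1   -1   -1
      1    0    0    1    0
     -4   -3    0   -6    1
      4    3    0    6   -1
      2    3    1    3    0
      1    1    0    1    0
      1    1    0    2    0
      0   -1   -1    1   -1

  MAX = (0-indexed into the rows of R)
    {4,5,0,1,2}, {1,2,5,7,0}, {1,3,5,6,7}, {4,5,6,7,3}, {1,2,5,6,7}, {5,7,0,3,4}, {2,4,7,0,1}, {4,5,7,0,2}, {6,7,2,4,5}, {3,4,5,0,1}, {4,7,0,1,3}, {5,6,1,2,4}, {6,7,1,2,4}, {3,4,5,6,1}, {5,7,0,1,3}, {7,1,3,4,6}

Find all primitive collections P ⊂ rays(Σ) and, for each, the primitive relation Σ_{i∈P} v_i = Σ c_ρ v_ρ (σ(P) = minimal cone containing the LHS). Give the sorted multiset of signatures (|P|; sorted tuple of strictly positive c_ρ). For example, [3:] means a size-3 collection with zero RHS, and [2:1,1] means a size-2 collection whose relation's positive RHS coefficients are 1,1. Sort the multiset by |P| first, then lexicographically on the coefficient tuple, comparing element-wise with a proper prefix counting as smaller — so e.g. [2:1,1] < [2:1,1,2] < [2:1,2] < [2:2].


Δ(Σ) — 8 vertices, 3 min non-faces:

  P={2,3}:  v_{2} + v_{3} = 0  ⇒ sig = [2:]
  P={0,6}:  v_{0} + v_{6} = v_{7}  ⇒ sig = [2:1]
  P={1,4,5,7}:  v_{1} + v_{4} + v_{5} + v_{7} = v_{3}  ⇒ sig = [4:1]

Sorted signature multiset PRS(X):
[[2:], [2:1], [4:1]]


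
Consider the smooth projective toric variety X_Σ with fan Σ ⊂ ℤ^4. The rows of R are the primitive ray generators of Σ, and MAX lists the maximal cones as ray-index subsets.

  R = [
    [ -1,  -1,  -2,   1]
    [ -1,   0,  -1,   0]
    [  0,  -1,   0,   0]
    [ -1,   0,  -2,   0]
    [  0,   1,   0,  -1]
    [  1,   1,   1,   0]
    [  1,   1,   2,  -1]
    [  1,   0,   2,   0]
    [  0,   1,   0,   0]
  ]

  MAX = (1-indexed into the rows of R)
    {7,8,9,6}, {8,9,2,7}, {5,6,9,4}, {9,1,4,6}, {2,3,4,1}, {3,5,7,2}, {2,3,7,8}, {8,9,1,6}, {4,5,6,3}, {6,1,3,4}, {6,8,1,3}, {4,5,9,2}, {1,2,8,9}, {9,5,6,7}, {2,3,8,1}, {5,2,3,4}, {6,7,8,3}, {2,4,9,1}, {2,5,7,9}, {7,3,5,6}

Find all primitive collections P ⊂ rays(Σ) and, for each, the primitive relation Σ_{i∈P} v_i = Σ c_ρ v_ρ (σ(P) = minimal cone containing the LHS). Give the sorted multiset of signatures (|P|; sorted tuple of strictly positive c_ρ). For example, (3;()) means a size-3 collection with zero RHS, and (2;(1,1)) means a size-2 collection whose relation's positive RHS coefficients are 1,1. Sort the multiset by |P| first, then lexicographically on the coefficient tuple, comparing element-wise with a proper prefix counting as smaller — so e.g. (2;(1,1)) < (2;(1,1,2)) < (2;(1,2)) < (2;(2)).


The 7 primitive collections of Σ (r=9, n=4):

  P = {1,7}:  v_{1} + v_{7} = 0 — sig = (2;())
  P = {3,9}:  v_{3} + v_{9} = 0 — sig = (2;())
  P = {4,8}:  v_{4} + v_{8} = 0 — sig = (2;())
  P = {1,5}:  v_{1} + v_{5} = v_{4} — sig = (2;(1))
  P = {2,6}:  v_{2} + v_{6} = v_{9} — sig = (2;(1))
  P = {4,7}:  v_{4} + v_{7} = v_{5} — sig = (2;(1))
  P = {5,8}:  v_{5} + v_{8} = v_{7} — sig = (2;(1))

Hence PRS(X_Σ) =
{ (2;()) ×3,  (2;(1)) ×4 }


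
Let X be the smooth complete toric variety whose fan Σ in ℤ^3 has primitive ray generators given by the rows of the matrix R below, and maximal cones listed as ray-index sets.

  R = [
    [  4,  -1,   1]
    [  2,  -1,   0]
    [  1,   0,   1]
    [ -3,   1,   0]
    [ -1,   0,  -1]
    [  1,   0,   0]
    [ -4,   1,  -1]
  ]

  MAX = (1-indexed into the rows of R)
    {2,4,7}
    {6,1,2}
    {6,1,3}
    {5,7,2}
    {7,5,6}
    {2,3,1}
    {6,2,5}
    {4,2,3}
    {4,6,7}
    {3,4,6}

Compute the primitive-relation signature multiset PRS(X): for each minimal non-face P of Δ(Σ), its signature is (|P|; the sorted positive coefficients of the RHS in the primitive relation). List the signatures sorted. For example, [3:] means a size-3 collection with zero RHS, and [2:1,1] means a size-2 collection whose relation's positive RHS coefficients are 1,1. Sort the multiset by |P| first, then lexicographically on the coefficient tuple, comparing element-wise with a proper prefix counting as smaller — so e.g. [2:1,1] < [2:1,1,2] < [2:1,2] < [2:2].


Δ(Σ) — 7 vertices, 9 min non-faces:

  P = {1,7}:  v_{1} + v_{7} = 0  →  sig = [2:]
  P = {3,5}:  v_{3} + v_{5} = 0  →  sig = [2:]
  P = {1,4}:  v_{1} + v_{4} = v_{3}  →  sig = [2:1]
  P = {3,7}:  v_{3} + v_{7} = v_{4}  →  sig = [2:1]
  P = {4,5}:  v_{4} + v_{5} = v_{7}  →  sig = [2:1]
  P = {1,5}:  v_{1} + v_{5} = v_{2} + v_{6}  →  sig = [2:1,1]
  P = {2,4,6}:  v_{2} + v_{4} + v_{6} = 0  →  sig = [3:]
  P = {2,3,6}:  v_{2} + v_{3} + v_{6} = v_{1}  →  sig = [3:1]
  P = {2,6,7}:  v_{2} + v_{6} + v_{7} = v_{5}  →  sig = [3:1]

Signatures (|P|; sorted positive RHS coefficients), sorted:
[[2:], [2:], [2:1], [2:1], [2:1], [2:1,1], [3:], [3:1], [3:1]]


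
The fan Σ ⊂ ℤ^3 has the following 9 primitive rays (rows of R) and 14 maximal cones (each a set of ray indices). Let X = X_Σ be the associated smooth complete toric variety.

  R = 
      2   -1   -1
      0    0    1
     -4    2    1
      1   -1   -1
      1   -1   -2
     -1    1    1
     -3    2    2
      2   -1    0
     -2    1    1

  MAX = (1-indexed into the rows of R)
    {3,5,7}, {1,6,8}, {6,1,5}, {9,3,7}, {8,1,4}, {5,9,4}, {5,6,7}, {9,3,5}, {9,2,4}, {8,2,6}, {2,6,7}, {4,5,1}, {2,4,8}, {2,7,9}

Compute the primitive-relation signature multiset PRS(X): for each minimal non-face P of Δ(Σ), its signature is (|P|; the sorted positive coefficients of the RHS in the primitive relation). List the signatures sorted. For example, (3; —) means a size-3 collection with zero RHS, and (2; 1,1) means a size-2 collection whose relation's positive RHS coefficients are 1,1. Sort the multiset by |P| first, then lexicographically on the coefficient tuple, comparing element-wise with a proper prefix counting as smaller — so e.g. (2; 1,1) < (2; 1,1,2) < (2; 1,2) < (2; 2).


Minimal non-faces — 16 found among 9 rays, 14 max cones:

  • {1,9}:  v_{1} + v_{9} = 0 ; sig = (2; —)
  • {4,6}:  v_{4} + v_{6} = 0 ; sig = (2; —)
  • {1,2}:  v_{1} + v_{2} = v_{8} ; sig = (2; 1)
  • {1,7}:  v_{1} + v_{7} = v_{6} ; sig = (2; 1)
  • {2,5}:  v_{2} + v_{5} = v_{4} ; sig = (2; 1)
  • {3,8}:  v_{3} + v_{8} = v_{9} ; sig = (2; 1)
  • {4,7}:  v_{4} + v_{7} = v_{9} ; sig = (2; 1)
  • {6,9}:  v_{6} + v_{9} = v_{7} ; sig = (2; 1)
  • {8,9}:  v_{8} + v_{9} = v_{2} ; sig = (2; 1)
  • {1,3}:  v_{1} + v_{3} = v_{5} + v_{7} ; sig = (2; 1,1)
  • {5,8}:  v_{5} + v_{8} = v_{1} + v_{4} ; sig = (2; 1,1)
  • {7,8}:  v_{7} + v_{8} = v_{2} + v_{6} ; sig = (2; 1,1)
  • {3,4}:  v_{3} + v_{4} = v_{5} + 2·v_{9} ; sig = (2; 1,2)
  • {3,6}:  v_{3} + v_{6} = v_{5} + 2·v_{7} ; sig = (2; 1,2)
  • {2,3}:  v_{2} + v_{3} = 2·v_{9} ; sig = (2; 2)
  • {5,7,9}:  v_{5} + v_{7} + v_{9} = v_{3} ; sig = (3; 1)

Hence PRS(X_Σ) =
    |P|=2: 15 collections, coeffs (), (), (1), (1), (1), (1), (1), (1), (1), (1,1), (1,1), (1,1), (1,2), (1,2), (2)
    |P|=3: 1 collection, coeffs (1)


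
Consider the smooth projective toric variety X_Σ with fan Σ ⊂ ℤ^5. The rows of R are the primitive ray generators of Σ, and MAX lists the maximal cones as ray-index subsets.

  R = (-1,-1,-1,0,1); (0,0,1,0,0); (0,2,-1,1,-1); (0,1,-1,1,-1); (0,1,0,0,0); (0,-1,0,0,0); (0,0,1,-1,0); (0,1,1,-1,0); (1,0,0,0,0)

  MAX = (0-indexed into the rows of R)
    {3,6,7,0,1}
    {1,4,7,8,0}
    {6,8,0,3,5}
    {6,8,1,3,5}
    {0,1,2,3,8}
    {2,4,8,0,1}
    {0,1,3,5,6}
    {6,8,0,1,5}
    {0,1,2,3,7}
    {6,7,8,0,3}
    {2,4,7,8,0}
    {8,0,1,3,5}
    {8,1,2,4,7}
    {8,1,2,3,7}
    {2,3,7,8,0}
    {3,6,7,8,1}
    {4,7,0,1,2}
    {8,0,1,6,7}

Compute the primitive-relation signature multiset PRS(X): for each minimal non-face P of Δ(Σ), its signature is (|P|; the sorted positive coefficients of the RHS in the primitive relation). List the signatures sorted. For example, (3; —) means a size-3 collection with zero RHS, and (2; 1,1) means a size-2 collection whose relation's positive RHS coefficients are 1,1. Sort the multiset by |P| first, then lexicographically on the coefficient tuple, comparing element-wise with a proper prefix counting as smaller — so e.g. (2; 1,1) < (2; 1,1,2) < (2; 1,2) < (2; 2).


Σ has 9 primitive collections:

  P={4,5}:  v_{4} + v_{5} = 0  ⇒ sig = (2; —)
  P={2,5}:  v_{2} + v_{5} = v_{3}  ⇒ sig = (2; 1)
  P={3,4}:  v_{3} + v_{4} = v_{2}  ⇒ sig = (2; 1)
  P={4,6}:  v_{4} + v_{6} = v_{7}  ⇒ sig = (2; 1)
  P={5,7}:  v_{5} + v_{7} = v_{6}  ⇒ sig = (2; 1)
  P={2,6}:  v_{2} + v_{6} = v_{3} + v_{7}  ⇒ sig = (2; 1,1)
  P={0,1,3,6,8}:  v_{0} + v_{1} + v_{3} + v_{6} + v_{8} = 0  ⇒ sig = (5; —)
  P={0,1,3,7,8}:  v_{0} + v_{1} + v_{3} + v_{7} + v_{8} = v_{4}  ⇒ sig = (5; 1)
  P={0,1,2,7,8}:  v_{0} + v_{1} + v_{2} + v_{7} + v_{8} = 2·v_{4}  ⇒ sig = (5; 2)

so the primitive-relation signature multiset is
[(2; —), (2; 1), (2; 1), (2; 1), (2; 1), (2; 1,1), (5; —), (5; 1), (5; 2)]


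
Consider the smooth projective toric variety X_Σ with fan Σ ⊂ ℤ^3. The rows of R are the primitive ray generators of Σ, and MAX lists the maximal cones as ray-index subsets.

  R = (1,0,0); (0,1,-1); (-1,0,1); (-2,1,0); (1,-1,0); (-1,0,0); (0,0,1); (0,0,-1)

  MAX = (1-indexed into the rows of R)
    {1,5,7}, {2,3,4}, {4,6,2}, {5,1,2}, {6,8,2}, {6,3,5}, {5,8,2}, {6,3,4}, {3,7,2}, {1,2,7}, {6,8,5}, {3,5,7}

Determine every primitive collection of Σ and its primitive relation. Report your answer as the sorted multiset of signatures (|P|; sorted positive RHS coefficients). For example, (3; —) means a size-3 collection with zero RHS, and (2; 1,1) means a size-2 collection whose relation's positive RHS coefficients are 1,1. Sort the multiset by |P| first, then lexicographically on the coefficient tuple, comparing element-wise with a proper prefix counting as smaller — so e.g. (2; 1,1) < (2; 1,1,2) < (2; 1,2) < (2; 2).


The 14 primitive collections of Σ (r=8, n=3):

  P={1,6}:  v_{1} + v_{6} = 0 — sig = (2; —)
  P={7,8}:  v_{7} + v_{8} = 0 — sig = (2; —)
  P={1,3}:  v_{1} + v_{3} = v_{7} — sig = (2; 1)
  P={3,8}:  v_{3} + v_{8} = v_{6} — sig = (2; 1)
  P={4,5}:  v_{4} + v_{5} = v_{6} — sig = (2; 1)
  P={6,7}:  v_{6} + v_{7} = v_{3} — sig = (2; 1)
  P={1,4}:  v_{1} + v_{4} = v_{2} + v_{3} — sig = (2; 1,1)
  P={1,8}:  v_{1} + v_{8} = v_{2} + v_{5} — sig = (2; 1,1)
  P={4,7}:  v_{4} + v_{7} = v_{2} + 2·v_{3} — sig = (2; 1,2)
  P={4,8}:  v_{4} + v_{8} = v_{2} + 2·v_{6} — sig = (2; 1,2)
  P={2,3,5}:  v_{2} + v_{3} + v_{5} = 0 — sig = (3; —)
  P={2,3,6}:  v_{2} + v_{3} + v_{6} = v_{4} — sig = (3; 1)
  P={2,5,6}:  v_{2} + v_{5} + v_{6} = v_{8} — sig = (3; 1)
  P={2,5,7}:  v_{2} + v_{5} + v_{7} = v_{1} — sig = (3; 1)

Signatures (|P|; sorted positive RHS coefficients), sorted:
[(2; —), (2; —), (2; 1), (2; 1), (2; 1), (2; 1), (2; 1,1), (2; 1,1), (2; 1,2), (2; 1,2), (3; —), (3; 1), (3; 1), (3; 1)]


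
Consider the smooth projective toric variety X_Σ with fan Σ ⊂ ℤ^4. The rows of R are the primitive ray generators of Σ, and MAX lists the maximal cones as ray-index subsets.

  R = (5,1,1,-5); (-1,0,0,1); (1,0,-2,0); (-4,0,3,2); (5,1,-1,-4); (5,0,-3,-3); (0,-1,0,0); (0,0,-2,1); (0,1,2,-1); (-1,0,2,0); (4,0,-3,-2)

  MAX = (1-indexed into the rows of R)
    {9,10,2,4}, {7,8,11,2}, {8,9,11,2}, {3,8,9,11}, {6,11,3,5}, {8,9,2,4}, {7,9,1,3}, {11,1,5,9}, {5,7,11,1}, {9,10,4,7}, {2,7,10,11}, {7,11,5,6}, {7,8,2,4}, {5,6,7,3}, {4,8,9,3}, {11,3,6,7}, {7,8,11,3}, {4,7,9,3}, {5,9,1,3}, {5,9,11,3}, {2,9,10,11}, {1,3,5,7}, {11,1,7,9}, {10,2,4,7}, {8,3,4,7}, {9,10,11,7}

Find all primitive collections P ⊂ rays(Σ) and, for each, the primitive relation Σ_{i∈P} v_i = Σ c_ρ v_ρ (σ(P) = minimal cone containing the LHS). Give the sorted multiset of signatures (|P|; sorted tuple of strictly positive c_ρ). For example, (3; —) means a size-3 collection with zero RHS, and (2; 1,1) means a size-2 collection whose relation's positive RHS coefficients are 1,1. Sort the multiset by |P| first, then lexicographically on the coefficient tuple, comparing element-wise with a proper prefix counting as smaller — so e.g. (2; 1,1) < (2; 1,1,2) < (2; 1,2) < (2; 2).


The 24 primitive collections of Σ (r=11, n=4):

  • {3,10}:  v_{3} + v_{10} = 0  ⟹  sig = (2; —)
  • {4,11}:  v_{4} + v_{11} = 0  ⟹  sig = (2; —)
  • {1,8}:  v_{1} + v_{8} = v_{5}  ⟹  sig = (2; 1)
  • {2,3}:  v_{2} + v_{3} = v_{8}  ⟹  sig = (2; 1)
  • {2,6}:  v_{2} + v_{6} = v_{11}  ⟹  sig = (2; 1)
  • {6,9}:  v_{6} + v_{9} = v_{5}  ⟹  sig = (2; 1)
  • {8,10}:  v_{8} + v_{10} = v_{2}  ⟹  sig = (2; 1)
  • {2,5}:  v_{2} + v_{5} = v_{9} + v_{11}  ⟹  sig = (2; 1,1)
  • {6,8}:  v_{6} + v_{8} = v_{3} + v_{11}  ⟹  sig = (2; 1,1)
  • {4,6}:  v_{4} + v_{6} = v_{3} + v_{7} + v_{9}  ⟹  sig = (2; 1,1,1)
  • {5,8}:  v_{5} + v_{8} = v_{3} + v_{9} + v_{11}  ⟹  sig = (2; 1,1,1)
  • {6,10}:  v_{6} + v_{10} = v_{7} + v_{9} + v_{11}  ⟹  sig = (2; 1,1,1)
  • {1,2}:  v_{1} + v_{2} = v_{7} + 2·v_{9} + v_{11}  ⟹  sig = (2; 1,1,2)
  • {4,5}:  v_{4} + v_{5} = v_{3} + v_{7} + 2·v_{9}  ⟹  sig = (2; 1,1,2)
  • {5,10}:  v_{5} + v_{10} = v_{7} + 2·v_{9} + v_{11}  ⟹  sig = (2; 1,1,2)
  • {1,6}:  v_{1} + v_{6} = 2·v_{5} + v_{7}  ⟹  sig = (2; 1,2)
  • {1,4}:  v_{1} + v_{4} = v_{3} + 2·v_{7} + 3·v_{9}  ⟹  sig = (2; 1,2,3)
  • {1,10}:  v_{1} + v_{10} = 2·v_{7} + 3·v_{9} + v_{11}  ⟹  sig = (2; 1,2,3)
  • {7,8,9}:  v_{7} + v_{8} + v_{9} = 0  ⟹  sig = (3; —)
  • {2,7,9}:  v_{2} + v_{7} + v_{9} = v_{10}  ⟹  sig = (3; 1)
  • {5,7,9}:  v_{5} + v_{7} + v_{9} = v_{1}  ⟹  sig = (3; 1)
  • {1,3,11}:  v_{1} + v_{3} + v_{11} = v_{5} + v_{6}  ⟹  sig = (3; 1,1)
  • {3,7,9,11}:  v_{3} + v_{7} + v_{9} + v_{11} = v_{6}  ⟹  sig = (4; 1)
  • {3,5,7,11}:  v_{3} + v_{5} + v_{7} + v_{11} = 2·v_{6}  ⟹  sig = (4; 2)

Signatures (|P|; sorted positive RHS coefficients), sorted:
[(2; —), (2; —), (2; 1), (2; 1), (2; 1), (2; 1), (2; 1), (2; 1,1), (2; 1,1), (2; 1,1,1), (2; 1,1,1), (2; 1,1,1), (2; 1,1,2), (2; 1,1,2), (2; 1,1,2), (2; 1,2), (2; 1,2,3), (2; 1,2,3), (3; —), (3; 1), (3; 1), (3; 1,1), (4; 1), (4; 2)]


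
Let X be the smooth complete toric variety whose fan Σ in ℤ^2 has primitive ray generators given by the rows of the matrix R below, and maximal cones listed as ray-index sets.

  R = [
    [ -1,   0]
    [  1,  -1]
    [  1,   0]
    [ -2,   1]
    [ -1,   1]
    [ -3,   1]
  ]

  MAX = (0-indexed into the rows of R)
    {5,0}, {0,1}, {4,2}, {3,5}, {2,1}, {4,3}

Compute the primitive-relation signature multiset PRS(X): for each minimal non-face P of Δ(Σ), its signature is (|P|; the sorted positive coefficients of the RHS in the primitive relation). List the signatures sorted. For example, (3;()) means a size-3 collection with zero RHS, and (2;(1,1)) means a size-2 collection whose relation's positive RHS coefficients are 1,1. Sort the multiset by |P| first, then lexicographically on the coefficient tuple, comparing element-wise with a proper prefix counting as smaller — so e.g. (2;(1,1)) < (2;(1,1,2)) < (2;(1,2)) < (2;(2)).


Minimal non-faces — 9 found among 6 rays, 6 max cones:

  {0,2}:  v_{0} + v_{2} = 0 — sig = (2;())
  {1,4}:  v_{1} + v_{4} = 0 — sig = (2;())
  {0,3}:  v_{0} + v_{3} = v_{5} — sig = (2;(1))
  {0,4}:  v_{0} + v_{4} = v_{3} — sig = (2;(1))
  {1,3}:  v_{1} + v_{3} = v_{0} — sig = (2;(1))
  {2,3}:  v_{2} + v_{3} = v_{4} — sig = (2;(1))
  {2,5}:  v_{2} + v_{5} = v_{3} — sig = (2;(1))
  {1,5}:  v_{1} + v_{5} = 2·v_{0} — sig = (2;(2))
  {4,5}:  v_{4} + v_{5} = 2·v_{3} — sig = (2;(2))

Hence PRS(X_Σ) =
[(2;()), (2;()), (2;(1)), (2;(1)), (2;(1)), (2;(1)), (2;(1)), (2;(2)), (2;(2))]


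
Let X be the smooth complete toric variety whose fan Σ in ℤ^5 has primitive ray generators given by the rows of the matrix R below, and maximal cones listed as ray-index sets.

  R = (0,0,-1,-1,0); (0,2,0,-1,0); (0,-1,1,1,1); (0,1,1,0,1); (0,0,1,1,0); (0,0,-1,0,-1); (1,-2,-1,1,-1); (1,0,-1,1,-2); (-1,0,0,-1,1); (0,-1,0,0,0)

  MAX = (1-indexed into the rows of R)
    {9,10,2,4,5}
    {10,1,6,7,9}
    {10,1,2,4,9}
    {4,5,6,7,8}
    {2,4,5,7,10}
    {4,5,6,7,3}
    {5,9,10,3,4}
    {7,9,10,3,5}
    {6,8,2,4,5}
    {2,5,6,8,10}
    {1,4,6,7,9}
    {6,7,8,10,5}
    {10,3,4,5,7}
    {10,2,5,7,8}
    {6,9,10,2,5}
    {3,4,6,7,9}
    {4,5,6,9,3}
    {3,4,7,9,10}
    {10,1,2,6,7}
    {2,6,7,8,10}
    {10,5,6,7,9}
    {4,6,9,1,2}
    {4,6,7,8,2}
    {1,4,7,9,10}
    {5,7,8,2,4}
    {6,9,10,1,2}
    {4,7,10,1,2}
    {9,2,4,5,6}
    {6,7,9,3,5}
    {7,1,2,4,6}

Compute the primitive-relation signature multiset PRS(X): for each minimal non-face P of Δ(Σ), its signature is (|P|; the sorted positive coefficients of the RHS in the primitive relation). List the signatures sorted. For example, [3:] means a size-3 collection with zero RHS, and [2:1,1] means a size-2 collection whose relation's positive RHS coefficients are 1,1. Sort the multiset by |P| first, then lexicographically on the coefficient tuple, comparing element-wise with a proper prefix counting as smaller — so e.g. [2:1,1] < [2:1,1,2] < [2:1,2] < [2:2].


12 collections generate NE(X_Σ); each relation:

  P={1,5}:  v_{1} + v_{5} = 0 ; sig = [2:]
  P={2,3}:  v_{2} + v_{3} = v_{4} ; sig = [2:1]
  P={8,9}:  v_{8} + v_{9} = v_{6} ; sig = [2:1]
  P={1,3}:  v_{1} + v_{3} = v_{4} + v_{7} + v_{9} ; sig = [2:1,1,1]
  P={1,8}:  v_{1} + v_{8} = v_{2} + v_{6} + v_{7} ; sig = [2:1,1,1]
  P={3,8}:  v_{3} + v_{8} = v_{4} + v_{5} + v_{6} + v_{7} ; sig = [2:1,1,1,1]
  P={4,6,10}:  v_{4} + v_{6} + v_{10} = 0 ; sig = [3:]
  P={2,7,9}:  v_{2} + v_{7} + v_{9} = v_{1} ; sig = [3:1]
  P={3,6,10}:  v_{3} + v_{6} + v_{10} = v_{5} + v_{7} + v_{9} ; sig = [3:1,1,1]
  P={4,8,10}:  v_{4} + v_{8} + v_{10} = v_{2} + v_{5} + v_{7} ; sig = [3:1,1,1]
  P={2,5,6,7}:  v_{2} + v_{5} + v_{6} + v_{7} = v_{8} ; sig = [4:1]
  P={4,5,7,9}:  v_{4} + v_{5} + v_{7} + v_{9} = v_{3} ; sig = [4:1]

so the primitive-relation signature multiset is
[[2:], [2:1], [2:1], [2:1,1,1], [2:1,1,1], [2:1,1,1,1], [3:], [3:1], [3:1,1,1], [3:1,1,1], [4:1], [4:1]]


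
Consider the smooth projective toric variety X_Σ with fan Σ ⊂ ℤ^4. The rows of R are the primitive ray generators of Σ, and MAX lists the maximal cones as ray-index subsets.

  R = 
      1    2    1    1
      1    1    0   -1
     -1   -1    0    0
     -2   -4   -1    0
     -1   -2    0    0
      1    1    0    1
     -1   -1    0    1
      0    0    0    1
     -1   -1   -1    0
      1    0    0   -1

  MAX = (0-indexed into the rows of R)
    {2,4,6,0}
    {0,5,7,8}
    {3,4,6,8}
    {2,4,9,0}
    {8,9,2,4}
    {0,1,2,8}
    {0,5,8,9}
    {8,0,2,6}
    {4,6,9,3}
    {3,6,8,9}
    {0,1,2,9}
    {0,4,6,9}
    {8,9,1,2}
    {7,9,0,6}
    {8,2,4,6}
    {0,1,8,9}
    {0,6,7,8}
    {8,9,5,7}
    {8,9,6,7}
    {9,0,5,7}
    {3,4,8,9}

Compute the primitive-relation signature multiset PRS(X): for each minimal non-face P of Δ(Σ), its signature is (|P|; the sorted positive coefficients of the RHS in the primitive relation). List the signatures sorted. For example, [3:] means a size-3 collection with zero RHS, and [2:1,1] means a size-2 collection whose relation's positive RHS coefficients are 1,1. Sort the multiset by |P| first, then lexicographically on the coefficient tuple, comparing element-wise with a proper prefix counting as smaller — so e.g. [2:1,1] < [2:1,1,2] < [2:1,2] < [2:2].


|primitive collections| = 20. Relations:

  P = {1,6}:  v_{1} + v_{6} = 0  →  sig = [2:]
  P = {2,5}:  v_{2} + v_{5} = v_{7}  →  sig = [2:1]
  P = {2,7}:  v_{2} + v_{7} = v_{6}  →  sig = [2:1]
  P = {1,4}:  v_{1} + v_{4} = v_{2} + v_{9}  →  sig = [2:1,1]
  P = {1,3}:  v_{1} + v_{3} = v_{4} + v_{8} + v_{9}  →  sig = [2:1,1,1]
  P = {1,7}:  v_{1} + v_{7} = v_{0} + v_{8} + v_{9}  →  sig = [2:1,1,1]
  P = {4,5}:  v_{4} + v_{5} = v_{6} + v_{7} + v_{9}  →  sig = [2:1,1,1]
  P = {3,5}:  v_{3} + v_{5} = 2·v_{6} + v_{7} + v_{8} + 2·v_{9}  →  sig = [2:1,1,2,2]
  P = {0,3}:  v_{0} + v_{3} = 2·v_{6} + v_{9}  →  sig = [2:1,2]
  P = {2,3}:  v_{2} + v_{3} = 2·v_{4} + v_{8}  →  sig = [2:1,2]
  P = {4,7}:  v_{4} + v_{7} = 2·v_{6} + v_{9}  →  sig = [2:1,2]
  P = {3,7}:  v_{3} + v_{7} = 3·v_{6} + v_{8} + 2·v_{9}  →  sig = [2:1,2,3]
  P = {5,6}:  v_{5} + v_{6} = 2·v_{7}  →  sig = [2:2]
  P = {1,5}:  v_{1} + v_{5} = 2·v_{0} + 2·v_{8} + 2·v_{9}  →  sig = [2:2,2,2]
  P = {0,4,8}:  v_{0} + v_{4} + v_{8} = v_{6}  →  sig = [3:1]
  P = {2,6,9}:  v_{2} + v_{6} + v_{9} = v_{4}  →  sig = [3:1]
  P = {0,2,8,9}:  v_{0} + v_{2} + v_{8} + v_{9} = 0  →  sig = [4:]
  P = {0,6,8,9}:  v_{0} + v_{6} + v_{8} + v_{9} = v_{7}  →  sig = [4:1]
  P = {0,7,8,9}:  v_{0} + v_{7} + v_{8} + v_{9} = v_{5}  →  sig = [4:1]
  P = {4,6,8,9}:  v_{4} + v_{6} + v_{8} + v_{9} = v_{3}  →  sig = [4:1]

Hence PRS(X_Σ) =
    [2:]
    [2:1]
    [2:1]
    [2:1,1]
    [2:1,1,1]
    [2:1,1,1]
    [2:1,1,1]
    [2:1,1,2,2]
    [2:1,2]
    [2:1,2]
    [2:1,2]
    [2:1,2,3]
    [2:2]
    [2:2,2,2]
    [3:1]
    [3:1]
    [4:]
    [4:1]
    [4:1]
    [4:1]


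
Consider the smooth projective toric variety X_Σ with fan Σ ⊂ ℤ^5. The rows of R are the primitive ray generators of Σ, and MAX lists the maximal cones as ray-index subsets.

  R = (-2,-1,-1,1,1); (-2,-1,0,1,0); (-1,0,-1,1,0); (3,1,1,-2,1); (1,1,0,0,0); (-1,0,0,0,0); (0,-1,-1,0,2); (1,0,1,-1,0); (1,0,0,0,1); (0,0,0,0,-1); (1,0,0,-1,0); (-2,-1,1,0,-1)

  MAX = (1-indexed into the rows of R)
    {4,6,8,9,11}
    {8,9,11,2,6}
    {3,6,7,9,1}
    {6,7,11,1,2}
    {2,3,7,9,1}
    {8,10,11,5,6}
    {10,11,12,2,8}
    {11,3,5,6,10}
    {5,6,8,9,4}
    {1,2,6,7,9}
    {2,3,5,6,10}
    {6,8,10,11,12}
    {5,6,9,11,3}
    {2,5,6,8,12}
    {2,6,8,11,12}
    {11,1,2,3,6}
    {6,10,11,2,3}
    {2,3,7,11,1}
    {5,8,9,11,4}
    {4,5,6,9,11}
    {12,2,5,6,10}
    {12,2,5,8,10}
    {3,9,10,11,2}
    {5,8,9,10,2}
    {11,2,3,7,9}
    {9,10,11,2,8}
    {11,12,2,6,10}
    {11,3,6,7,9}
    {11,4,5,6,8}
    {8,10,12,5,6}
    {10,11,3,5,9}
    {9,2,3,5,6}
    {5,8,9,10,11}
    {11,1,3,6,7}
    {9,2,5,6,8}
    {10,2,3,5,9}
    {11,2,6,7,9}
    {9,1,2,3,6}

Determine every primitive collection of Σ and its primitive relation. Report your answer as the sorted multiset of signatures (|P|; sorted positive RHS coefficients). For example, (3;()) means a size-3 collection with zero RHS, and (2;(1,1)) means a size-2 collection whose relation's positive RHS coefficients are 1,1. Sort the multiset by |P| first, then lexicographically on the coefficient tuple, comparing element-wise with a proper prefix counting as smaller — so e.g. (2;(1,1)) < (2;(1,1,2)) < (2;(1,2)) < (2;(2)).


Minimal non-faces — 25 found among 12 rays, 38 max cones:

  P = {3,8}:  v_{3} + v_{8} = 0 ; sig = (2;())
  P = {9,12}:  v_{9} + v_{12} = v_{2} + v_{8} ; sig = (2;(1,1))
  P = {1,5}:  v_{1} + v_{5} = v_{3} + v_{6} + v_{9} ; sig = (2;(1,1,1))
  P = {1,10}:  v_{1} + v_{10} = v_{2} + v_{3} + v_{11} ; sig = (2;(1,1,1))
  P = {2,4}:  v_{2} + v_{4} = v_{6} + v_{8} + v_{9} ; sig = (2;(1,1,1))
  P = {3,12}:  v_{3} + v_{12} = v_{2} + v_{6} + v_{10} ; sig = (2;(1,1,1))
  P = {4,10}:  v_{4} + v_{10} = v_{5} + v_{8} + v_{11} ; sig = (2;(1,1,1))
  P = {1,8}:  v_{1} + v_{8} = v_{2} + v_{6} + v_{9} + v_{11} ; sig = (2;(1,1,1,1))
  P = {3,4}:  v_{3} + v_{4} = v_{5} + v_{6} + v_{9} + v_{11} ; sig = (2;(1,1,1,1))
  P = {5,7}:  v_{5} + v_{7} = v_{3} + v_{6} + 2·v_{9} + v_{11} ; sig = (2;(1,1,1,2))
  P = {7,10}:  v_{7} + v_{10} = v_{2} + v_{3} + v_{9} + 2·v_{11} ; sig = (2;(1,1,1,2))
  P = {1,12}:  v_{1} + v_{12} = 2·v_{2} + v_{6} + v_{11} ; sig = (2;(1,1,2))
  P = {7,8}:  v_{7} + v_{8} = v_{2} + v_{6} + 2·v_{9} + 2·v_{11} ; sig = (2;(1,1,2,2))
  P = {7,12}:  v_{7} + v_{12} = 2·v_{2} + v_{6} + v_{9} + 2·v_{11} ; sig = (2;(1,1,2,2))
  P = {4,12}:  v_{4} + v_{12} = v_{6} + 2·v_{8} ; sig = (2;(1,2))
  P = {1,4}:  v_{1} + v_{4} = 2·v_{6} + 2·v_{9} + v_{11} ; sig = (2;(1,2,2))
  P = {4,7}:  v_{4} + v_{7} = 2·v_{6} + 3·v_{9} + 2·v_{11} ; sig = (2;(2,2,3))
  P = {2,5,11}:  v_{2} + v_{5} + v_{11} = 0 ; sig = (3;())
  P = {6,9,10}:  v_{6} + v_{9} + v_{10} = 0 ; sig = (3;())
  P = {1,9,11}:  v_{1} + v_{9} + v_{11} = v_{7} ; sig = (3;(1))
  P = {5,11,12}:  v_{5} + v_{11} + v_{12} = v_{6} + v_{8} + v_{10} ; sig = (3;(1,1,1))
  P = {2,6,8,10}:  v_{2} + v_{6} + v_{8} + v_{10} = v_{12} ; sig = (4;(1))
  P = {2,3,6,7}:  v_{2} + v_{3} + v_{6} + v_{7} = 2·v_{1} ; sig = (4;(2))
  P = {2,3,6,9,11}:  v_{2} + v_{3} + v_{6} + v_{9} + v_{11} = v_{1} ; sig = (5;(1))
  P = {5,6,8,9,11}:  v_{5} + v_{6} + v_{8} + v_{9} + v_{11} = v_{4} ; sig = (5;(1))

Signatures (|P|; sorted positive RHS coefficients), sorted:
{ (2;()),  (2;(1,1)),  (2;(1,1,1)) ×5,  (2;(1,1,1,1)) ×2,  (2;(1,1,1,2)) ×2,  (2;(1,1,2)),  (2;(1,1,2,2)) ×2,  (2;(1,2)),  (2;(1,2,2)),  (2;(2,2,3)),  (3;()) ×2,  (3;(1)),  (3;(1,1,1)),  (4;(1)),  (4;(2)),  (5;(1)) ×2 }


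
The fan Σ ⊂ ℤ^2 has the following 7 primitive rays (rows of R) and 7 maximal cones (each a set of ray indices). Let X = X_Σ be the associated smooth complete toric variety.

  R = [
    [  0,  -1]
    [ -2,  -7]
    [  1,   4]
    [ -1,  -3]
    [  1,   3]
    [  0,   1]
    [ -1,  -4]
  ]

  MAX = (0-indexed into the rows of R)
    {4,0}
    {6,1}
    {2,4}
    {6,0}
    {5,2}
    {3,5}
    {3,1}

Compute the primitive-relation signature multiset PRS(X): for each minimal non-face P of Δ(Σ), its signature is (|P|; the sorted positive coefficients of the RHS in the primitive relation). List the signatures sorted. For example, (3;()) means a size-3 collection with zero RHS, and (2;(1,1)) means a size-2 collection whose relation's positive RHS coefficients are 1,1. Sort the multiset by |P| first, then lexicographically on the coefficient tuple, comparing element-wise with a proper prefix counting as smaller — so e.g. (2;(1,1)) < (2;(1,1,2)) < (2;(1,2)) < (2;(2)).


14 collections generate NE(X_Σ); each relation:

  P = {0,5}:  v_{0} + v_{5} = 0  so sig = (2;())
  P = {2,6}:  v_{2} + v_{6} = 0  so sig = (2;())
  P = {3,4}:  v_{3} + v_{4} = 0  so sig = (2;())
  P = {0,2}:  v_{0} + v_{2} = v_{4}  so sig = (2;(1))
  P = {0,3}:  v_{0} + v_{3} = v_{6}  so sig = (2;(1))
  P = {1,2}:  v_{1} + v_{2} = v_{3}  so sig = (2;(1))
  P = {1,4}:  v_{1} + v_{4} = v_{6}  so sig = (2;(1))
  P = {2,3}:  v_{2} + v_{3} = v_{5}  so sig = (2;(1))
  P = {3,6}:  v_{3} + v_{6} = v_{1}  so sig = (2;(1))
  P = {4,5}:  v_{4} + v_{5} = v_{2}  so sig = (2;(1))
  P = {4,6}:  v_{4} + v_{6} = v_{0}  so sig = (2;(1))
  P = {5,6}:  v_{5} + v_{6} = v_{3}  so sig = (2;(1))
  P = {0,1}:  v_{0} + v_{1} = 2·v_{6}  so sig = (2;(2))
  P = {1,5}:  v_{1} + v_{5} = 2·v_{3}  so sig = (2;(2))

Hence PRS(X_Σ) =
[(2;()), (2;()), (2;()), (2;(1)), (2;(1)), (2;(1)), (2;(1)), (2;(1)), (2;(1)), (2;(1)), (2;(1)), (2;(1)), (2;(2)), (2;(2))]


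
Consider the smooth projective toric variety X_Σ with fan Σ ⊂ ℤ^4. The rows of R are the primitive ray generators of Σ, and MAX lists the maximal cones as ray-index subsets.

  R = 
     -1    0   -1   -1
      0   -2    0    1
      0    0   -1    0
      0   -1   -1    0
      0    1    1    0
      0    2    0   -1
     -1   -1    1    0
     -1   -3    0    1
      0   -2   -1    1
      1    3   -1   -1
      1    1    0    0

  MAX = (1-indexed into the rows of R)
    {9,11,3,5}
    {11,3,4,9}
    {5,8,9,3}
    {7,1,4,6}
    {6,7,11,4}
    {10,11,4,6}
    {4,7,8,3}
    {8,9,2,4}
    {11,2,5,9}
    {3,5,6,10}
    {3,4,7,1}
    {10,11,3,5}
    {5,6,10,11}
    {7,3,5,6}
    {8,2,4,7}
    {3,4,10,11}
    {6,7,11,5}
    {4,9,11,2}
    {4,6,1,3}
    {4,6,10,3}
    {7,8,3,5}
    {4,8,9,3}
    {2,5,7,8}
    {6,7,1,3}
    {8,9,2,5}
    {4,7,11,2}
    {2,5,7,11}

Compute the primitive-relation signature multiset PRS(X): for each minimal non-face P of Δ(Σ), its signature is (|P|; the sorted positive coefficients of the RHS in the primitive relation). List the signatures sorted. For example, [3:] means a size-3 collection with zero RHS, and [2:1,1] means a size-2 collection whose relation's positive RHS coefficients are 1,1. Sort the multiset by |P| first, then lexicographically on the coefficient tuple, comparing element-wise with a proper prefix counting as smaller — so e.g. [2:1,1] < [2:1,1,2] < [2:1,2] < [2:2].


Σ has 20 primitive collections:

  P={2,6}:  v_{2} + v_{6} = 0 ; sig = [2:]
  P={4,5}:  v_{4} + v_{5} = 0 ; sig = [2:]
  P={2,3}:  v_{2} + v_{3} = v_{9} ; sig = [2:1]
  P={6,9}:  v_{6} + v_{9} = v_{3} ; sig = [2:1]
  P={7,9}:  v_{7} + v_{9} = v_{8} ; sig = [2:1]
  P={7,10}:  v_{7} + v_{10} = v_{6} ; sig = [2:1]
  P={8,10}:  v_{8} + v_{10} = v_{3} ; sig = [2:1]
  P={8,11}:  v_{8} + v_{11} = v_{2} ; sig = [2:1]
  P={1,11}:  v_{1} + v_{11} = v_{4} + v_{6} ; sig = [2:1,1]
  P={2,10}:  v_{2} + v_{10} = v_{3} + v_{11} ; sig = [2:1,1]
  P={6,8}:  v_{6} + v_{8} = v_{3} + v_{7} ; sig = [2:1,1]
  P={1,2}:  v_{1} + v_{2} = v_{3} + v_{4} + v_{7} ; sig = [2:1,1,1]
  P={1,5}:  v_{1} + v_{5} = v_{3} + v_{6} + v_{7} ; sig = [2:1,1,1]
  P={1,9}:  v_{1} + v_{9} = 2·v_{3} + v_{4} + v_{7} ; sig = [2:1,1,2]
  P={1,10}:  v_{1} + v_{10} = v_{3} + v_{4} + 2·v_{6} ; sig = [2:1,1,2]
  P={9,10}:  v_{9} + v_{10} = 2·v_{3} + v_{11} ; sig = [2:1,2]
  P={1,8}:  v_{1} + v_{8} = 2·v_{3} + v_{4} + 2·v_{7} ; sig = [2:1,2,2]
  P={3,7,11}:  v_{3} + v_{7} + v_{11} = 0 ; sig = [3:]
  P={3,6,11}:  v_{3} + v_{6} + v_{11} = v_{10} ; sig = [3:1]
  P={3,4,6,7}:  v_{3} + v_{4} + v_{6} + v_{7} = v_{1} ; sig = [4:1]

Sorted signature multiset PRS(X):
    [2:]
    [2:]
    [2:1]
    [2:1]
    [2:1]
    [2:1]
    [2:1]
    [2:1]
    [2:1,1]
    [2:1,1]
    [2:1,1]
    [2:1,1,1]
    [2:1,1,1]
    [2:1,1,2]
    [2:1,1,2]
    [2:1,2]
    [2:1,2,2]
    [3:]
    [3:1]
    [4:1]


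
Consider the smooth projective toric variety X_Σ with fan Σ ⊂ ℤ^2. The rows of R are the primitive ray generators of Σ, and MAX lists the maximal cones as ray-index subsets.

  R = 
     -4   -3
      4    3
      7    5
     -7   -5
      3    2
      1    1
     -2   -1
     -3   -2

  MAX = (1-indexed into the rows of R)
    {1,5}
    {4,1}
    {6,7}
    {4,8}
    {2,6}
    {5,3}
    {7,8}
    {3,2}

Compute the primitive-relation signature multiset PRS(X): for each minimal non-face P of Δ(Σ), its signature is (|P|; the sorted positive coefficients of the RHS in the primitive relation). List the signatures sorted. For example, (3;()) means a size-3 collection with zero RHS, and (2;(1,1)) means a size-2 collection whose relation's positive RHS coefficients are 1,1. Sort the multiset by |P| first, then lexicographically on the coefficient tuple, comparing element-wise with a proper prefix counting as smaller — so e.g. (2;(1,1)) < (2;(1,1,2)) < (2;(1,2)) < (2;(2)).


The 20 primitive collections of Σ (r=8, n=2):

  P = {1,2}:  v_{1} + v_{2} = 0 ; sig = (2;())
  P = {3,4}:  v_{3} + v_{4} = 0 ; sig = (2;())
  P = {5,8}:  v_{5} + v_{8} = 0 ; sig = (2;())
  P = {1,3}:  v_{1} + v_{3} = v_{5} ; sig = (2;(1))
  P = {1,6}:  v_{1} + v_{6} = v_{8} ; sig = (2;(1))
  P = {1,8}:  v_{1} + v_{8} = v_{4} ; sig = (2;(1))
  P = {2,4}:  v_{2} + v_{4} = v_{8} ; sig = (2;(1))
  P = {2,5}:  v_{2} + v_{5} = v_{3} ; sig = (2;(1))
  P = {2,8}:  v_{2} + v_{8} = v_{6} ; sig = (2;(1))
  P = {3,8}:  v_{3} + v_{8} = v_{2} ; sig = (2;(1))
  P = {4,5}:  v_{4} + v_{5} = v_{1} ; sig = (2;(1))
  P = {5,6}:  v_{5} + v_{6} = v_{2} ; sig = (2;(1))
  P = {5,7}:  v_{5} + v_{7} = v_{6} ; sig = (2;(1))
  P = {6,8}:  v_{6} + v_{8} = v_{7} ; sig = (2;(1))
  P = {3,7}:  v_{3} + v_{7} = v_{2} + v_{6} ; sig = (2;(1,1))
  P = {1,7}:  v_{1} + v_{7} = 2·v_{8} ; sig = (2;(2))
  P = {2,7}:  v_{2} + v_{7} = 2·v_{6} ; sig = (2;(2))
  P = {3,6}:  v_{3} + v_{6} = 2·v_{2} ; sig = (2;(2))
  P = {4,6}:  v_{4} + v_{6} = 2·v_{8} ; sig = (2;(2))
  P = {4,7}:  v_{4} + v_{7} = 3·v_{8} ; sig = (2;(3))

Hence PRS(X_Σ) =
    (2;())
    (2;())
    (2;())
    (2;(1))
    (2;(1))
    (2;(1))
    (2;(1))
    (2;(1))
    (2;(1))
    (2;(1))
    (2;(1))
    (2;(1))
    (2;(1))
    (2;(1))
    (2;(1,1))
    (2;(2))
    (2;(2))
    (2;(2))
    (2;(2))
    (2;(3))


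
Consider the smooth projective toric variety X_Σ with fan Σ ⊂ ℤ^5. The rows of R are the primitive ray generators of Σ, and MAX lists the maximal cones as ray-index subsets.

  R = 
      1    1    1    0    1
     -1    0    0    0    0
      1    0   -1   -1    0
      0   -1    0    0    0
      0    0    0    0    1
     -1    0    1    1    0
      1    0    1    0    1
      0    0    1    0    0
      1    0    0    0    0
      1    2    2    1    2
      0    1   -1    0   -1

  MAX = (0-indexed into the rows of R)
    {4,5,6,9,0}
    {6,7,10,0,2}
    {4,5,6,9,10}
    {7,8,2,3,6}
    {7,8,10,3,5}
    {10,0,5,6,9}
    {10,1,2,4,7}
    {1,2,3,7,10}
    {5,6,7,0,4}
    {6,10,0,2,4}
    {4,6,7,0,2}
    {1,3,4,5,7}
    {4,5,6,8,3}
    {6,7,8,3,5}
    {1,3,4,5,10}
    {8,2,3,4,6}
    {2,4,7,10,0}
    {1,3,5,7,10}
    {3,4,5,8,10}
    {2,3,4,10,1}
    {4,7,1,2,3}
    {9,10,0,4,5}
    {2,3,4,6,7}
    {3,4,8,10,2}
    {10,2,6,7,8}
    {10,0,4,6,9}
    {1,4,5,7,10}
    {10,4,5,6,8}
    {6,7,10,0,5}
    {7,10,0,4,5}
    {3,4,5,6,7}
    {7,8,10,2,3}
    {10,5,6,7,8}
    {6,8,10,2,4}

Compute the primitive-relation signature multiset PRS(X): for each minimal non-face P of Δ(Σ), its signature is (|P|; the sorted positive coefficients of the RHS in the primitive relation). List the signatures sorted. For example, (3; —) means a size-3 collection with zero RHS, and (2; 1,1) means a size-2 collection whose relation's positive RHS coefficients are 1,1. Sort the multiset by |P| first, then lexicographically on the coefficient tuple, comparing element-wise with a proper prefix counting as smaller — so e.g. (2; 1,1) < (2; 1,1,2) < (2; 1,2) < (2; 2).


|primitive collections| = 16. Relations:

  P = {1,8}:  v_{1} + v_{8} = 0 ; sig = (2; —)
  P = {2,5}:  v_{2} + v_{5} = 0 ; sig = (2; —)
  P = {0,3}:  v_{0} + v_{3} = v_{6} ; sig = (2; 1)
  P = {1,6}:  v_{1} + v_{6} = v_{4} + v_{7} ; sig = (2; 1,1)
  P = {2,9}:  v_{2} + v_{9} = v_{0} + v_{4} + v_{6} + v_{10} ; sig = (2; 1,1,1,1)
  P = {1,9}:  v_{1} + v_{9} = v_{0} + 2·v_{4} + v_{5} + v_{7} + v_{10} ; sig = (2; 1,1,1,1,2)
  P = {3,9}:  v_{3} + v_{9} = v_{4} + v_{5} + 2·v_{6} + v_{10} ; sig = (2; 1,1,1,2)
  P = {8,9}:  v_{8} + v_{9} = v_{4} + v_{5} + 3·v_{6} + 2·v_{10} ; sig = (2; 1,1,2,3)
  P = {0,8}:  v_{0} + v_{8} = 2·v_{6} + v_{10} ; sig = (2; 1,2)
  P = {7,9}:  v_{7} + v_{9} = 2·v_{0} + v_{5} ; sig = (2; 1,2)
  P = {0,1}:  v_{0} + v_{1} = 2·v_{4} + 2·v_{7} + v_{10} ; sig = (2; 1,2,2)
  P = {3,6,10}:  v_{3} + v_{6} + v_{10} = v_{8} ; sig = (3; 1)
  P = {4,7,8}:  v_{4} + v_{7} + v_{8} = v_{6} ; sig = (3; 1)
  P = {3,4,7,10}:  v_{3} + v_{4} + v_{7} + v_{10} = 0 ; sig = (4; —)
  P = {4,6,7,10}:  v_{4} + v_{6} + v_{7} + v_{10} = v_{0} ; sig = (4; 1)
  P = {0,4,5,6,10}:  v_{0} + v_{4} + v_{5} + v_{6} + v_{10} = v_{9} ; sig = (5; 1)

Sorted signature multiset PRS(X):
{ (2; —) ×2,  (2; 1),  (2; 1,1),  (2; 1,1,1,1),  (2; 1,1,1,1,2),  (2; 1,1,1,2),  (2; 1,1,2,3),  (2; 1,2) ×2,  (2; 1,2,2),  (3; 1) ×2,  (4; —),  (4; 1),  (5; 1) }
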